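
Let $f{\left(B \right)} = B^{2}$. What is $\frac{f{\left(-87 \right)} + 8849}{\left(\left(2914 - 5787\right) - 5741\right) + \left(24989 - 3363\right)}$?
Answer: $\frac{8209}{6506} \approx 1.2618$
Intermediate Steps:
$\frac{f{\left(-87 \right)} + 8849}{\left(\left(2914 - 5787\right) - 5741\right) + \left(24989 - 3363\right)} = \frac{\left(-87\right)^{2} + 8849}{\left(\left(2914 - 5787\right) - 5741\right) + \left(24989 - 3363\right)} = \frac{7569 + 8849}{\left(-2873 - 5741\right) + \left(24989 - 3363\right)} = \frac{16418}{-8614 + 21626} = \frac{16418}{13012} = 16418 \cdot \frac{1}{13012} = \frac{8209}{6506}$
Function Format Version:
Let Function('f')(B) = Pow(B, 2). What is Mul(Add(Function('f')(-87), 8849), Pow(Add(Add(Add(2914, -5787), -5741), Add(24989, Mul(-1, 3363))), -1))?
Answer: Rational(8209, 6506) ≈ 1.2618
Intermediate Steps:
Mul(Add(Function('f')(-87), 8849), Pow(Add(Add(Add(2914, -5787), -5741), Add(24989, Mul(-1, 3363))), -1)) = Mul(Add(Pow(-87, 2), 8849), Pow(Add(Add(Add(2914, -5787), -5741), Add(24989, Mul(-1, 3363))), -1)) = Mul(Add(7569, 8849), Pow(Add(Add(-2873, -5741), Add(24989, -3363)), -1)) = Mul(16418, Pow(Add(-8614, 21626), -1)) = Mul(16418, Pow(13012, -1)) = Mul(16418, Rational(1, 13012)) = Rational(8209, 6506)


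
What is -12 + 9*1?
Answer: -3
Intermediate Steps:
-12 + 9*1 = -12 + 9 = -3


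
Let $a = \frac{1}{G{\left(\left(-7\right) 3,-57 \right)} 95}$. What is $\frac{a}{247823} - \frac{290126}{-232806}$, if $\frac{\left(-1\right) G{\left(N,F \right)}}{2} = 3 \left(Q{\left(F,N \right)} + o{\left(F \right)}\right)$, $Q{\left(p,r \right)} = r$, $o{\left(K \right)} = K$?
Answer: $\frac{532778227160981}{427517588714580} \approx 1.2462$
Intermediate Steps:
$G{\left(N,F \right)} = - 6 F - 6 N$ ($G{\left(N,F \right)} = - 2 \cdot 3 \left(N + F\right) = - 2 \cdot 3 \left(F + N\right) = - 2 \left(3 F + 3 N\right) = - 6 F - 6 N$)
$a = \frac{1}{44460}$ ($a = \frac{1}{\left(\left(-6\right) \left(-57\right) - 6 \left(\left(-7\right) 3\right)\right) 95} = \frac{1}{\left(342 - -126\right) 95} = \frac{1}{\left(342 + 126\right) 95} = \frac{1}{468 \cdot 95} = \frac{1}{44460} \approx 2.2492 \cdot 10^{-5}$)
$\frac{a}{247823} - \frac{290126}{-232806} = \frac{1}{44460 \cdot 247823} - \frac{290126}{-232806} = \frac{1}{44460} \cdot \frac{1}{247823} - - \frac{145063}{116403} = \frac{1}{11018210580} + \frac{145063}{116403} = \frac{532778227160981}{427517588714580}$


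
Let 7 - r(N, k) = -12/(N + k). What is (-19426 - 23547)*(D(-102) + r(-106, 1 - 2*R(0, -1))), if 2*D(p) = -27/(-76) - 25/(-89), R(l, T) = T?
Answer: -431215189853/1393384 ≈ -3.0947e+5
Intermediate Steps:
r(N, k) = 7 + 12/(N + k) (r(N, k) = 7 - (-12)/(N + k) = 7 + 12/(N + k))
D(p) = 4303/13528 (D(p) = (-27/(-76) - 25/(-89))/2 = (-27*(-1/76) - 25*(-1/89))/2 = (27/76 + 25/89)/2 = (½)*(4303/6764) = 4303/13528)
(-19426 - 23547)*(D(-102) + r(-106, 1 - 2*R(0, -1))) = (-19426 - 23547)*(4303/13528 + (12 + 7*(-106) + 7*(1 - 2*(-1)))/(-106 + (1 - 2*(-1)))) = -42973*(4303/13528 + (12 - 742 + 7*(1 + 2))/(-106 + (1 + 2))) = -42973*(4303/13528 + (12 - 742 + 7*3)/(-106 + 3)) = -42973*(4303/13528 + (12 - 742 + 21)/(-103)) = -42973*(4303/13528 - 1/103*(-709)) = -42973*(4303/13528 + 709/103) = -42973*10034561/1393384 = -431215189853/1393384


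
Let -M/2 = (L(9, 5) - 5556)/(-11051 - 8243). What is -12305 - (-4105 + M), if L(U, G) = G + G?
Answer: -79099854/9647 ≈ -8199.4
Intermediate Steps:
L(U, G) = 2*G
M = -5546/9647 (M = -2*(2*5 - 5556)/(-11051 - 8243) = -2*(10 - 5556)/(-19294) = -(-11092)*(-1)/19294 = -2*2773/9647 = -5546/9647 ≈ -0.57489)
-12305 - (-4105 + M) = -12305 - (-4105 - 5546/9647) = -12305 - 1*(-39606481/9647) = -12305 + 39606481/9647 = -79099854/9647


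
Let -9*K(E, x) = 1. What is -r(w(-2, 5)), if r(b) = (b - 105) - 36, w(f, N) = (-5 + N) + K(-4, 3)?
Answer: 1270/9 ≈ 141.11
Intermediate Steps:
K(E, x) = -⅑ (K(E, x) = -⅑*1 = -⅑)
w(f, N) = -46/9 + N (w(f, N) = (-5 + N) - ⅑ = -46/9 + N)
r(b) = -141 + b (r(b) = (-105 + b) - 36 = -141 + b)
-r(w(-2, 5)) = -(-141 + (-46/9 + 5)) = -(-141 - ⅑) = -1*(-1270/9) = 1270/9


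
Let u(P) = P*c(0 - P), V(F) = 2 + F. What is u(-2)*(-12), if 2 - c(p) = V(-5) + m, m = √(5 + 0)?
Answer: 120 - 24*√5 ≈ 66.334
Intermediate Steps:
m = √5 ≈ 2.2361
c(p) = 5 - √5 (c(p) = 2 - ((2 - 5) + √5) = 2 - (-3 + √5) = 2 + (3 - √5) = 5 - √5)
u(P) = P*(5 - √5)
u(-2)*(-12) = -2*(5 - √5)*(-12) = (-10 + 2*√5)*(-12) = 120 - 24*√5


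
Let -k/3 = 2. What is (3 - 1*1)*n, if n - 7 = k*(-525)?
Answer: 6314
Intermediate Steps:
k = -6 (k = -3*2 = -6)
n = 3157 (n = 7 - 6*(-525) = 7 + 3150 = 3157)
(3 - 1*1)*n = (3 - 1*1)*3157 = (3 - 1)*3157 = 2*3157 = 6314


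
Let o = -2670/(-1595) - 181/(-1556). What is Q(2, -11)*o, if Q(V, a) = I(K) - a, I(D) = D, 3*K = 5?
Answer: 16884217/744546 ≈ 22.677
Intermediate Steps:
K = 5/3 (K = (⅓)*5 = 5/3 ≈ 1.6667)
Q(V, a) = 5/3 - a
o = 888643/496364 (o = -2670*(-1/1595) - 181*(-1/1556) = 534/319 + 181/1556 = 888643/496364 ≈ 1.7903)
Q(2, -11)*o = (5/3 - 1*(-11))*(888643/496364) = (5/3 + 11)*(888643/496364) = (38/3)*(888643/496364) = 16884217/744546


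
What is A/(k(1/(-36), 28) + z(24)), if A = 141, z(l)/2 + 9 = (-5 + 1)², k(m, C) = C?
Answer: 47/14 ≈ 3.3571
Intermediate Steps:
z(l) = 14 (z(l) = -18 + 2*(-5 + 1)² = -18 + 2*(-4)² = -18 + 2*16 = -18 + 32 = 14)
A/(k(1/(-36), 28) + z(24)) = 141/(28 + 14) = 141/42 = 141*(1/42) = 47/14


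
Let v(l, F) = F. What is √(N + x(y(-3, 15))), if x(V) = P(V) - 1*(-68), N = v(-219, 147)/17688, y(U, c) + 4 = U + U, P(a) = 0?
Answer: 3*√65671122/2948 ≈ 8.2467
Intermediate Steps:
y(U, c) = -4 + 2*U (y(U, c) = -4 + (U + U) = -4 + 2*U)
N = 49/5896 (N = 147/17688 = 147*(1/17688) = 49/5896 ≈ 0.0083107)
x(V) = 68 (x(V) = 0 - 1*(-68) = 0 + 68 = 68)
√(N + x(y(-3, 15))) = √(49/5896 + 68) = √(400977/5896) = 3*√65671122/2948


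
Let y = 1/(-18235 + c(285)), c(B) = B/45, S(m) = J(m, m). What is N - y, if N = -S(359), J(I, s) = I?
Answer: -19632271/54686 ≈ -359.00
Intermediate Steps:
S(m) = m
c(B) = B/45 (c(B) = B*(1/45) = B/45)
N = -359 (N = -1*359 = -359)
y = -3/54686 (y = 1/(-18235 + (1/45)*285) = 1/(-18235 + 19/3) = 1/(-54686/3) = -3/54686 ≈ -5.4859e-5)
N - y = -359 - 1*(-3/54686) = -359 + 3/54686 = -19632271/54686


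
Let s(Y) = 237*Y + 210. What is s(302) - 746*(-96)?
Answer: 143400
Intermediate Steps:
s(Y) = 210 + 237*Y
s(302) - 746*(-96) = (210 + 237*302) - 746*(-96) = (210 + 71574) + 71616 = 71784 + 71616 = 143400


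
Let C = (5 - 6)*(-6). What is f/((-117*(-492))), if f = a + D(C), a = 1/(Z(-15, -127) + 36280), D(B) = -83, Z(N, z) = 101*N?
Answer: -1442747/1000606230 ≈ -0.0014419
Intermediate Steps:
C = 6 (C = -1*(-6) = 6)
a = 1/34765 (a = 1/(101*(-15) + 36280) = 1/(-1515 + 36280) = 1/34765 ≈ 2.8765e-5)
f = -2885494/34765 (f = 1/34765 - 83 = -2885494/34765 ≈ -83.000)
f/((-117*(-492))) = -2885494/(34765*((-117*(-492)))) = -2885494/34765/57564 = -2885494/34765*1/57564 = -1442747/1000606230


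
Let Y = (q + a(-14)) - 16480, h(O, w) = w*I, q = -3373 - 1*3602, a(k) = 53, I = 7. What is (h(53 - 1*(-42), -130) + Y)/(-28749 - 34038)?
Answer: 8104/20929 ≈ 0.38721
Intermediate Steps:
q = -6975 (q = -3373 - 3602 = -6975)
h(O, w) = 7*w (h(O, w) = w*7 = 7*w)
Y = -23402 (Y = (-6975 + 53) - 16480 = -6922 - 16480 = -23402)
(h(53 - 1*(-42), -130) + Y)/(-28749 - 34038) = (7*(-130) - 23402)/(-28749 - 34038) = (-910 - 23402)/(-62787) = -24312*(-1/62787) = 8104/20929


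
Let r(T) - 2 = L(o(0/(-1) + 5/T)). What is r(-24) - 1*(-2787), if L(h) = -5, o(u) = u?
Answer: 2784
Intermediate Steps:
r(T) = -3 (r(T) = 2 - 5 = -3)
r(-24) - 1*(-2787) = -3 - 1*(-2787) = -3 + 2787 = 2784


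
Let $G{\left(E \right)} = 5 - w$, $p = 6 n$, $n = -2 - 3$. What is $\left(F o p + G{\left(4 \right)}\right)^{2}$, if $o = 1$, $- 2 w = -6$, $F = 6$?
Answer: $31684$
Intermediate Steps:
$w = 3$ ($w = \left(- \frac{1}{2}\right) \left(-6\right) = 3$)
$n = -5$
$p = -30$ ($p = 6 \left(-5\right) = -30$)
$G{\left(E \right)} = 2$ ($G{\left(E \right)} = 5 - 3 = 2$)
$\left(F o p + G{\left(4 \right)}\right)^{2} = \left(6 \cdot 1 \left(-30\right) + 2\right)^{2} = \left(6 \left(-30\right) + 2\right)^{2} = \left(-180 + 2\right)^{2} = \left(-178\right)^{2} = 31684$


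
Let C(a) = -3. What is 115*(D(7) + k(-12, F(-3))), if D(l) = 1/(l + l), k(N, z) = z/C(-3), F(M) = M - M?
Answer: 115/14 ≈ 8.2143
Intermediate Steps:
F(M) = 0
k(N, z) = -z/3 (k(N, z) = z/(-3) = z*(-1/3) = -z/3)
D(l) = 1/(2*l)
115*(D(7) + k(-12, F(-3))) = 115*((1/2)/7 - 1/3*0) = 115*((1/2)*(1/7) + 0) = 115*(1/14 + 0) = 115*(1/14) = 115/14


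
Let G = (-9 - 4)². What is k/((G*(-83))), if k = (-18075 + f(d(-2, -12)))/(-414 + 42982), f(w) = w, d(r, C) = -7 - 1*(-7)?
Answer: 18075/597101336 ≈ 3.0271e-5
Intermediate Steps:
G = 169 (G = (-13)² = 169)
d(r, C) = 0 (d(r, C) = -7 + 7 = 0)
k = -18075/42568 (k = (-18075 + 0)/(-414 + 42982) = -18075/42568 ≈ -0.42461)
k/((G*(-83))) = -18075/(42568*(169*(-83))) = -18075/42568/(-14027) = -18075/42568*(-1/14027) = 18075/597101336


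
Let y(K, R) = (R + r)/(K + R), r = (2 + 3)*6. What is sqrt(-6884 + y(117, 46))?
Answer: 4*I*sqrt(11430538)/163 ≈ 82.967*I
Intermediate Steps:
r = 30 (r = 5*6 = 30)
y(K, R) = (30 + R)/(K + R) (y(K, R) = (R + 30)/(K + R) = (30 + R)/(K + R))
sqrt(-6884 + y(117, 46)) = sqrt(-6884 + (30 + 46)/(117 + 46)) = sqrt(-6884 + 76/163) = sqrt(-1122016/163) = 4*I*sqrt(11430538)/163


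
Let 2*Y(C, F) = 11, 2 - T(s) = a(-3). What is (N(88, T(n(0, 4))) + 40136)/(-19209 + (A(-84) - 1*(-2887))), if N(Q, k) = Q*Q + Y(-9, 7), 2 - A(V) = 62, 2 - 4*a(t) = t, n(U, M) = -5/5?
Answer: -95771/32764 ≈ -2.9231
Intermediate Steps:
n(U, M) = -1 (n(U, M) = -5*⅕ = -1)
a(t) = ½ - t/4
T(s) = ¾ (T(s) = 2 - (½ - ¼*(-3)) = 2 - (½ + ¾) = 2 - 1*5/4 = 2 - 5/4 = ¾)
A(V) = -60 (A(V) = 2 - 1*62 = 2 - 62 = -60)
Y(C, F) = 11/2 (Y(C, F) = (½)*11 = 11/2)
N(Q, k) = 11/2 + Q² (N(Q, k) = Q*Q + 11/2 = Q² + 11/2 = 11/2 + Q²)
(N(88, T(n(0, 4))) + 40136)/(-19209 + (A(-84) - 1*(-2887))) = ((11/2 + 88²) + 40136)/(-19209 + (-60 - 1*(-2887))) = ((11/2 + 7744) + 40136)/(-19209 + (-60 + 2887)) = (15499/2 + 40136)/(-19209 + 2827) = (95771/2)/(-16382) = (95771/2)*(-1/16382) = -95771/32764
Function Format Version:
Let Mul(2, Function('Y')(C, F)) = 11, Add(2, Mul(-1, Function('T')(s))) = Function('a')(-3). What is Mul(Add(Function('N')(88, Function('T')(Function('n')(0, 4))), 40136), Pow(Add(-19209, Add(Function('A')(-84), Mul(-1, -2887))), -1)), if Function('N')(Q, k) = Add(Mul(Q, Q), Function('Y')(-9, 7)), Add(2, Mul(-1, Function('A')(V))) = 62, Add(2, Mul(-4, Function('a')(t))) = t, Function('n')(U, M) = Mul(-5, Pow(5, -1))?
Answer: Rational(-95771, 32764) ≈ -2.9231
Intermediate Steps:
Function('n')(U, M) = -1 (Function('n')(U, M) = Mul(-5, Rational(1, 5)) = -1)
Function('a')(t) = Add(Rational(1, 2), Mul(Rational(-1, 4), t))
Function('T')(s) = Rational(3, 4) (Function('T')(s) = Add(2, Mul(-1, Add(Rational(1, 2), Mul(Rational(-1, 4), -3)))) = Add(2, Mul(-1, Add(Rational(1, 2), Rational(3, 4)))) = Add(2, Mul(-1, Rational(5, 4))) = Add(2, Rational(-5, 4)) = Rational(3, 4))
Function('A')(V) = -60 (Function('A')(V) = Add(2, Mul(-1, 62)) = Add(2, -62) = -60)
Function('Y')(C, F) = Rational(11, 2) (Function('Y')(C, F) = Mul(Rational(1, 2), 11) = Rational(11, 2))
Function('N')(Q, k) = Add(Rational(11, 2), Pow(Q, 2)) (Function('N')(Q, k) = Add(Mul(Q, Q), Rational(11, 2)) = Add(Pow(Q, 2), Rational(11, 2)) = Add(Rational(11, 2), Pow(Q, 2)))
Mul(Add(Function('N')(88, Function('T')(Function('n')(0, 4))), 40136), Pow(Add(-19209, Add(Function('A')(-84), Mul(-1, -2887))), -1)) = Mul(Add(Add(Rational(11, 2), Pow(88, 2)), 40136), Pow(Add(-19209, Add(-60, Mul(-1, -2887))), -1)) = Mul(Add(Add(Rational(11, 2), 7744), 40136), Pow(Add(-19209, Add(-60, 2887)), -1)) = Mul(Add(Rational(15499, 2), 40136), Pow(Add(-19209, 2827), -1)) = Mul(Rational(95771, 2), Pow(-16382, -1)) = Mul(Rational(95771, 2), Rational(-1, 16382)) = Rational(-95771, 32764)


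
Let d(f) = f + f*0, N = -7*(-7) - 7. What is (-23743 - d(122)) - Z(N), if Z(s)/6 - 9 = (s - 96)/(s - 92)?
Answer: -598137/25 ≈ -23925.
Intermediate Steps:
N = 42 (N = 49 - 7 = 42)
d(f) = f (d(f) = f + 0 = f)
Z(s) = 54 + 6*(-96 + s)/(-92 + s) (Z(s) = 54 + 6*((s - 96)/(s - 92)) = 54 + 6*((-96 + s)/(-92 + s)) = 54 + 6*(-96 + s)/(-92 + s))
(-23743 - d(122)) - Z(N) = (-23743 - 1*122) - 12*(-462 + 5*42)/(-92 + 42) = (-23743 - 122) - 12*(-462 + 210)/(-50) = -23865 - 12*(-1)*(-252)/50 = -23865 - 1*1512/25 = -23865 - 1512/25 = -598137/25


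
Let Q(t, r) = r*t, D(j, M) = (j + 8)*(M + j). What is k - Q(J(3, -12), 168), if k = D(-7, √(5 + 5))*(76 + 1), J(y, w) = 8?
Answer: -1883 + 77*√10 ≈ -1639.5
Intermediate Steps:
D(j, M) = (8 + j)*(M + j)
k = -539 + 77*√10 (k = ((-7)² + 8*√(5 + 5) + 8*(-7) + √(5 + 5)*(-7))*(76 + 1) = (49 + 8*√10 - 56 + √10*(-7))*77 = (49 + 8*√10 - 56 - 7*√10)*77 = (-7 + √10)*77 = -539 + 77*√10 ≈ -295.50)
k - Q(J(3, -12), 168) = (-539 + 77*√10) - 168*8 = (-539 + 77*√10) - 1*1344 = (-539 + 77*√10) - 1344 = -1883 + 77*√10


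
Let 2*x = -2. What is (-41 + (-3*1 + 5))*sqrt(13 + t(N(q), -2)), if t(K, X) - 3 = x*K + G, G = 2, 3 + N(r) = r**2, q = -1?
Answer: -78*sqrt(5) ≈ -174.41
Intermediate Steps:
x = -1 (x = (1/2)*(-2) = -1)
N(r) = -3 + r**2
t(K, X) = 5 - K (t(K, X) = 3 + (-K + 2) = 3 + (2 - K) = 5 - K)
(-41 + (-3*1 + 5))*sqrt(13 + t(N(q), -2)) = (-41 + (-3*1 + 5))*sqrt(13 + (5 - (-3 + (-1)**2))) = (-41 + (-3 + 5))*sqrt(13 + (5 - (-3 + 1))) = (-41 + 2)*sqrt(13 + (5 - 1*(-2))) = -39*sqrt(13 + (5 + 2)) = -39*sqrt(13 + 7) = -78*sqrt(5)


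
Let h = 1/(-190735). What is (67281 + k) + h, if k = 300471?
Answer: 70143177719/190735 ≈ 3.6775e+5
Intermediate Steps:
h = -1/190735 ≈ -5.2429e-6
(67281 + k) + h = (67281 + 300471) - 1/190735 = 367752 - 1/190735 = 70143177719/190735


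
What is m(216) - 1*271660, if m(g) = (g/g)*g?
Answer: -271444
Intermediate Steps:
m(g) = g (m(g) = 1*g = g)
m(216) - 1*271660 = 216 - 1*271660 = 216 - 271660 = -271444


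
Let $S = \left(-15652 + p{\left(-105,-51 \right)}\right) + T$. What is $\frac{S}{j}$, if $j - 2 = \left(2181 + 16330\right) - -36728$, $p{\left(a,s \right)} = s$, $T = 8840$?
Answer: $- \frac{6863}{55241} \approx -0.12424$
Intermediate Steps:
$j = 55241$ ($j = 2 + \left(\left(2181 + 16330\right) - -36728\right) = 2 + \left(18511 + 36728\right) = 2 + 55239 = 55241$)
$S = -6863$ ($S = \left(-15652 - 51\right) + 8840 = -15703 + 8840 = -6863$)
$\frac{S}{j} = - \frac{6863}{55241}$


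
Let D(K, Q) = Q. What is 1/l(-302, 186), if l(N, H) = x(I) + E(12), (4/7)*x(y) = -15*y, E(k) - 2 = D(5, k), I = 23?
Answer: -4/2359 ≈ -0.0016956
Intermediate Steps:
E(k) = 2 + k
x(y) = -105*y/4 (x(y) = 7*(-15*y)/4 = -105*y/4)
l(N, H) = -2359/4 (l(N, H) = -105/4*23 + (2 + 12) = -2415/4 + 14 = -2359/4)
1/l(-302, 186) = 1/(-2359/4) = -4/2359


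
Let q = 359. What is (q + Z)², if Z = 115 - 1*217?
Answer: 66049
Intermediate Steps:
Z = -102 (Z = 115 - 217 = -102)
(q + Z)² = (359 - 102)² = 257² = 66049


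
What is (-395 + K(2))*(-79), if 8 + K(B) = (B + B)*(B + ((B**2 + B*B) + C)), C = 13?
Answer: 24569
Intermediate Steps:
K(B) = -8 + 2*B*(13 + B + 2*B**2) (K(B) = -8 + (B + B)*(B + ((B**2 + B*B) + 13)) = -8 + (2*B)*(B + ((B**2 + B**2) + 13)) = -8 + (2*B)*(B + (2*B**2 + 13)) = -8 + (2*B)*(B + (13 + 2*B**2)) = -8 + (2*B)*(13 + B + 2*B**2) = -8 + 2*B*(13 + B + 2*B**2))
(-395 + K(2))*(-79) = (-395 + (-8 + 2*2**2 + 4*2**3 + 26*2))*(-79) = (-395 + (-8 + 2*4 + 4*8 + 52))*(-79) = (-395 + (-8 + 8 + 32 + 52))*(-79) = (-395 + 84)*(-79) = -311*(-79) = 24569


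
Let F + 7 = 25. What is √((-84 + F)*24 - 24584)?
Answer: 2*I*√6542 ≈ 161.77*I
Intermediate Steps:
F = 18 (F = -7 + 25 = 18)
√((-84 + F)*24 - 24584) = √((-84 + 18)*24 - 24584) = √(-66*24 - 24584) = √(-1584 - 24584) = √(-26168) = 2*I*√6542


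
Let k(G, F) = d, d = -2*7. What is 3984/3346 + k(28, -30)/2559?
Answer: 5074106/4281207 ≈ 1.1852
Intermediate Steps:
d = -14
k(G, F) = -14
3984/3346 + k(28, -30)/2559 = 3984/3346 - 14/2559 = 3984*(1/3346) - 14*1/2559 = 1992/1673 - 14/2559 = 5074106/4281207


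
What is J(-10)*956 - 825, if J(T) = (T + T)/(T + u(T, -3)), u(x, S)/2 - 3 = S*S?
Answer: -15335/7 ≈ -2190.7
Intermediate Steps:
u(x, S) = 6 + 2*S**2 (u(x, S) = 6 + 2*(S*S) = 6 + 2*S**2)
J(T) = 2*T/(24 + T) (J(T) = (T + T)/(T + (6 + 2*(-3)**2)) = (2*T)/(T + (6 + 2*9)) = (2*T)/(T + (6 + 18)) = (2*T)/(T + 24) = (2*T)/(24 + T) = 2*T/(24 + T))
J(-10)*956 - 825 = (2*(-10)/(24 - 10))*956 - 825 = (2*(-10)/14)*956 - 825 = (2*(-10)*(1/14))*956 - 825 = -10/7*956 - 825 = -9560/7 - 825 = -15335/7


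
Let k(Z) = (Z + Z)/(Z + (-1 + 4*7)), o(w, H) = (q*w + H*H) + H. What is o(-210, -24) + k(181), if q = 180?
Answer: -3873611/104 ≈ -37246.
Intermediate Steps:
o(w, H) = H + H**2 + 180*w (o(w, H) = (180*w + H*H) + H = (180*w + H**2) + H = (H**2 + 180*w) + H = H + H**2 + 180*w)
k(Z) = 2*Z/(27 + Z) (k(Z) = (2*Z)/(Z + (-1 + 28)) = (2*Z)/(Z + 27) = (2*Z)/(27 + Z) = 2*Z/(27 + Z))
o(-210, -24) + k(181) = (-24 + (-24)**2 + 180*(-210)) + 2*181/(27 + 181) = (-24 + 576 - 37800) + 2*181/208 = -37248 + 2*181*(1/208) = -37248 + 181/104 = -3873611/104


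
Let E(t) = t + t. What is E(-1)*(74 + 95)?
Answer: -338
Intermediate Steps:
E(t) = 2*t
E(-1)*(74 + 95) = (2*(-1))*(74 + 95) = -2*169 = -338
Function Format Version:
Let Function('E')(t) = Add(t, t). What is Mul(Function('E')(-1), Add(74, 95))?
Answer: -338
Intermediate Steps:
Function('E')(t) = Mul(2, t)
Mul(Function('E')(-1), Add(74, 95)) = Mul(Mul(2, -1), Add(74, 95)) = Mul(-2, 169) = -338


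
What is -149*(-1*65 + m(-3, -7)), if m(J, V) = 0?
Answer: 9685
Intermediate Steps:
-149*(-1*65 + m(-3, -7)) = -149*(-1*65 + 0) = -149*(-65 + 0) = -149*(-65) = 9685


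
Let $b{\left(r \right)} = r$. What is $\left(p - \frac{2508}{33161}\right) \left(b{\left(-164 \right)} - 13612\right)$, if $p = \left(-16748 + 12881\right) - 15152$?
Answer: $\frac{8688407026992}{33161} \approx 2.6201 \cdot 10^{8}$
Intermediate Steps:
$p = -19019$ ($p = -3867 - 15152 = -19019$)
$\left(p - \frac{2508}{33161}\right) \left(b{\left(-164 \right)} - 13612\right) = \left(-19019 - \frac{2508}{33161}\right) \left(-164 - 13612\right) = \left(-19019 - \frac{2508}{33161}\right) \left(-13776\right) = \left(- \frac{630691567}{33161}\right) \left(-13776\right) = \frac{8688407026992}{33161}$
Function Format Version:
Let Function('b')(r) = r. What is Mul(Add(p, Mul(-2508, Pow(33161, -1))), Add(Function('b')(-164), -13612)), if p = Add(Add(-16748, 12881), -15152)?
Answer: Rational(8688407026992, 33161) ≈ 2.6201e+8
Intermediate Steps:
p = -19019 (p = Add(-3867, -15152) = -19019)
Mul(Add(p, Mul(-2508, Pow(33161, -1))), Add(Function('b')(-164), -13612)) = Mul(Add(-19019, Mul(-2508, Pow(33161, -1))), Add(-164, -13612)) = Mul(Add(-19019, Mul(-2508, Rational(1, 33161))), -13776) = Mul(Add(-19019, Rational(-2508, 33161)), -13776) = Mul(Rational(-630691567, 33161), -13776) = Rational(8688407026992, 33161)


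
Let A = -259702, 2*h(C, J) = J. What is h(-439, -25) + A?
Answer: -519429/2 ≈ -2.5971e+5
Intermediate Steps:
h(C, J) = J/2
h(-439, -25) + A = (½)*(-25) - 259702 = -25/2 - 259702 = -519429/2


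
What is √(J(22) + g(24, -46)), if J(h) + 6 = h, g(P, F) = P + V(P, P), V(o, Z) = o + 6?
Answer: √70 ≈ 8.3666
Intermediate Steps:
V(o, Z) = 6 + o
g(P, F) = 6 + 2*P (g(P, F) = P + (6 + P) = 6 + 2*P)
J(h) = -6 + h
√(J(22) + g(24, -46)) = √((-6 + 22) + (6 + 2*24)) = √(16 + (6 + 48)) = √(16 + 54) = √70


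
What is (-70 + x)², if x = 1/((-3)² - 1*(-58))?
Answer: 21986721/4489 ≈ 4897.9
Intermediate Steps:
x = 1/67 (x = 1/(9 + 58) = 1/67 ≈ 0.014925)
(-70 + x)² = (-70 + 1/67)² = (-4689/67)² = 21986721/4489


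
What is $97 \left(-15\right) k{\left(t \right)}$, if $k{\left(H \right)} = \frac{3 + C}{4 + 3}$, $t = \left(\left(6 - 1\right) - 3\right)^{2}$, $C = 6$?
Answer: $- \frac{13095}{7} \approx -1870.7$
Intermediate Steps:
$t = 4$ ($t = \left(\left(6 - 1\right) - 3\right)^{2} = \left(5 - 3\right)^{2} = 2^{2} = 4$)
$k{\left(H \right)} = \frac{9}{7}$ ($k{\left(H \right)} = \frac{3 + 6}{4 + 3} = \frac{9}{7}$)
$97 \left(-15\right) k{\left(t \right)} = 97 \left(-15\right) \frac{9}{7} = \left(-1455\right) \frac{9}{7} = - \frac{13095}{7}$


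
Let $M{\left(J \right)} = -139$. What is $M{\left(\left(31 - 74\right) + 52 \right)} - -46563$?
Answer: $46424$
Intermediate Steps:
$M{\left(\left(31 - 74\right) + 52 \right)} - -46563 = -139 - -46563 = -139 + 46563 = 46424$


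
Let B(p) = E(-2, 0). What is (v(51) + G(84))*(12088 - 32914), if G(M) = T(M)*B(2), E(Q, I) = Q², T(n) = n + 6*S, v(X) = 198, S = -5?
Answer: -8621964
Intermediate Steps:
T(n) = -30 + n (T(n) = n + 6*(-5) = n - 30 = -30 + n)
B(p) = 4 (B(p) = (-2)² = 4)
G(M) = -120 + 4*M (G(M) = (-30 + M)*4 = -120 + 4*M)
(v(51) + G(84))*(12088 - 32914) = (198 + (-120 + 4*84))*(12088 - 32914) = (198 + (-120 + 336))*(-20826) = (198 + 216)*(-20826) = 414*(-20826) = -8621964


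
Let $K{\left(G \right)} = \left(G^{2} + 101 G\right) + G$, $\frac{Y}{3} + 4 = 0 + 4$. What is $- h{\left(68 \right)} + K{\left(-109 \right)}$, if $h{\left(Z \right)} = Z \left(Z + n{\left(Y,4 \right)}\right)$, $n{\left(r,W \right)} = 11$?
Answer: $-4609$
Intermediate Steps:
$Y = 0$ ($Y = -12 + 3 \left(0 + 4\right) = -12 + 3 \cdot 4 = -12 + 12 = 0$)
$K{\left(G \right)} = G^{2} + 102 G$
$h{\left(Z \right)} = Z \left(11 + Z\right)$ ($h{\left(Z \right)} = Z \left(Z + 11\right) = Z \left(11 + Z\right)$)
$- h{\left(68 \right)} + K{\left(-109 \right)} = - 68 \left(11 + 68\right) - 109 \left(102 - 109\right) = - 68 \cdot 79 - -763 = \left(-1\right) 5372 + 763 = -5372 + 763 = -4609$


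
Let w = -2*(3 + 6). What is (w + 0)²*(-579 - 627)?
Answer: -390744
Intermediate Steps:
w = -18 (w = -2*9 = -18)
(w + 0)²*(-579 - 627) = (-18 + 0)²*(-579 - 627) = (-18)²*(-1206) = 324*(-1206) = -390744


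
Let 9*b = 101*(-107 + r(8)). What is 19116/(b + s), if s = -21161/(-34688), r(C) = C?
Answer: -221031936/12839069 ≈ -17.216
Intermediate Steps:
s = 21161/34688 (s = -21161*(-1/34688) = 21161/34688 ≈ 0.61004)
b = -1111 (b = (101*(-107 + 8))/9 = (101*(-99))/9 = (⅑)*(-9999) = -1111)
19116/(b + s) = 19116/(-1111 + 21161/34688) = 19116/(-38517207/34688) = 19116*(-34688/38517207) = -221031936/12839069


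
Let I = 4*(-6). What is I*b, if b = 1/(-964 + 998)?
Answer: -12/17 ≈ -0.70588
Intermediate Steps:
I = -24
b = 1/34 ≈ 0.029412
I*b = -24*1/34 = -12/17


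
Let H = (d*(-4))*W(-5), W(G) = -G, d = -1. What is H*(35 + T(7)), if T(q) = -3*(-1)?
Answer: 760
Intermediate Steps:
T(q) = 3
H = 20 (H = (-1*(-4))*(-1*(-5)) = 4*5 = 20)
H*(35 + T(7)) = 20*(35 + 3) = 20*38 = 760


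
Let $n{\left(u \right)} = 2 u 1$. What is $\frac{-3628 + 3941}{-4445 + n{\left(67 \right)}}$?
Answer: $- \frac{313}{4311} \approx -0.072605$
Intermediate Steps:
$n{\left(u \right)} = 2 u$
$\frac{-3628 + 3941}{-4445 + n{\left(67 \right)}} = \frac{-3628 + 3941}{-4445 + 2 \cdot 67} = \frac{313}{-4445 + 134} = \frac{313}{-4311} = 313 \left(- \frac{1}{4311}\right) = - \frac{313}{4311}$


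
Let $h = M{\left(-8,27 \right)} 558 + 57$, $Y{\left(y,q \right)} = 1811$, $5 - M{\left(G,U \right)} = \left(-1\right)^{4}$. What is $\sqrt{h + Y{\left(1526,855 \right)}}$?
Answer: $10 \sqrt{41} \approx 64.031$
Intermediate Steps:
$M{\left(G,U \right)} = 4$ ($M{\left(G,U \right)} = 5 - \left(-1\right)^{4} = 5 - 1 = 4$)
$h = 2289$ ($h = 4 \cdot 558 + 57 = 2232 + 57 = 2289$)
$\sqrt{h + Y{\left(1526,855 \right)}} = \sqrt{2289 + 1811} = \sqrt{4100} = 10 \sqrt{41}$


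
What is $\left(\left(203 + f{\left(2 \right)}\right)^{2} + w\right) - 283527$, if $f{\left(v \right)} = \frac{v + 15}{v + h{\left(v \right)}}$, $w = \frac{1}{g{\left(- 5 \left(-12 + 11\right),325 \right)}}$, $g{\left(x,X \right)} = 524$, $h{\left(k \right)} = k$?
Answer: $- \frac{504244017}{2096} \approx -2.4057 \cdot 10^{5}$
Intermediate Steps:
$w = \frac{1}{524} \approx 0.0019084$
$f{\left(v \right)} = \frac{15 + v}{2 v}$ ($f{\left(v \right)} = \frac{v + 15}{v + v} = \frac{15 + v}{2 v}$)
$\left(\left(203 + f{\left(2 \right)}\right)^{2} + w\right) - 283527 = \left(\left(203 + \frac{15 + 2}{2 \cdot 2}\right)^{2} + \frac{1}{524}\right) - 283527 = \left(\left(203 + \frac{1}{2} \cdot \frac{1}{2} \cdot 17\right)^{2} + \frac{1}{524}\right) - 283527 = \left(\left(203 + \frac{17}{4}\right)^{2} + \frac{1}{524}\right) - 283527 = \left(\left(\frac{829}{4}\right)^{2} + \frac{1}{524}\right) - 283527 = \left(\frac{687241}{16} + \frac{1}{524}\right) - 283527 = \frac{90028575}{2096} - 283527 = - \frac{504244017}{2096}$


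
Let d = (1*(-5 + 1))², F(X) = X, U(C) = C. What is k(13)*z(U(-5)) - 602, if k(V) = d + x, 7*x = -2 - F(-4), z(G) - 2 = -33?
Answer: -7748/7 ≈ -1106.9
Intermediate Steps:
z(G) = -31 (z(G) = 2 - 33 = -31)
d = 16 (d = (1*(-4))² = (-4)² = 16)
x = 2/7 (x = (-2 - 1*(-4))/7 = (-2 + 4)/7 = (⅐)*2 = 2/7 ≈ 0.28571)
k(V) = 114/7 (k(V) = 16 + 2/7 = 114/7)
k(13)*z(U(-5)) - 602 = (114/7)*(-31) - 602 = -3534/7 - 602 = -7748/7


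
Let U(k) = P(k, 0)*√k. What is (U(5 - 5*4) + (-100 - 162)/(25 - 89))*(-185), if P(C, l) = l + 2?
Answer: -24235/32 - 370*I*√15 ≈ -757.34 - 1433.0*I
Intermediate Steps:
P(C, l) = 2 + l
U(k) = 2*√k (U(k) = (2 + 0)*√k = 2*√k)
(U(5 - 5*4) + (-100 - 162)/(25 - 89))*(-185) = (2*√(5 - 5*4) + (-100 - 162)/(25 - 89))*(-185) = (2*√(5 - 20) - 262/(-64))*(-185) = (2*√(-15) - 262*(-1/64))*(-185) = (2*(I*√15) + 131/32)*(-185) = (2*I*√15 + 131/32)*(-185) = (131/32 + 2*I*√15)*(-185) = -24235/32 - 370*I*√15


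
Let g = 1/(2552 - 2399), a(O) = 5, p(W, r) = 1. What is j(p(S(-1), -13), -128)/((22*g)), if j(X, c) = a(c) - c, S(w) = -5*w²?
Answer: 20349/22 ≈ 924.95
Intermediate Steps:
g = 1/153 ≈ 0.0065359
j(X, c) = 5 - c
j(p(S(-1), -13), -128)/((22*g)) = (5 - 1*(-128))/((22*(1/153))) = (5 + 128)/(22/153) = 133*(153/22) = 20349/22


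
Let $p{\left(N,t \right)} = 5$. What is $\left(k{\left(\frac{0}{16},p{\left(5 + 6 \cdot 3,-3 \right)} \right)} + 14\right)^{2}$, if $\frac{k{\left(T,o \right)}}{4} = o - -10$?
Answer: $5476$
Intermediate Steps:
$k{\left(T,o \right)} = 40 + 4 o$ ($k{\left(T,o \right)} = 4 \left(o - -10\right) = 4 \left(o + 10\right) = 4 \left(10 + o\right) = 40 + 4 o$)
$\left(k{\left(\frac{0}{16},p{\left(5 + 6 \cdot 3,-3 \right)} \right)} + 14\right)^{2} = \left(\left(40 + 4 \cdot 5\right) + 14\right)^{2} = \left(\left(40 + 20\right) + 14\right)^{2} = \left(60 + 14\right)^{2} = 74^{2} = 5476$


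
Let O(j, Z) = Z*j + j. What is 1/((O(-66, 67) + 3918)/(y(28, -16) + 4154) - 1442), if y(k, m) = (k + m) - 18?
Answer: -2074/2990993 ≈ -0.00069342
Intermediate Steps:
y(k, m) = -18 + k + m
O(j, Z) = j + Z*j
1/((O(-66, 67) + 3918)/(y(28, -16) + 4154) - 1442) = 1/((-66*(1 + 67) + 3918)/((-18 + 28 - 16) + 4154) - 1442) = 1/((-66*68 + 3918)/(-6 + 4154) - 1442) = 1/((-4488 + 3918)/4148 - 1442) = 1/(-570*1/4148 - 1442) = 1/(-285/2074 - 1442) = 1/(-2990993/2074) = -2074/2990993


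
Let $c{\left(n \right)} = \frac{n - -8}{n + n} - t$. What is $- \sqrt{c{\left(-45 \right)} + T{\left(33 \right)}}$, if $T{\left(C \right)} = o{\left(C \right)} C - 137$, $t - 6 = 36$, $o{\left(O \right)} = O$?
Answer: $- \frac{\sqrt{819370}}{30} \approx -30.173$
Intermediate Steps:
$t = 42$ ($t = 6 + 36 = 42$)
$c{\left(n \right)} = -42 + \frac{8 + n}{2 n}$ ($c{\left(n \right)} = \frac{n - -8}{n + n} - 42 = \frac{n + \left(-41 + 49\right)}{2 n} - 42 = \left(n + 8\right) \frac{1}{2 n} - 42 = \left(8 + n\right) \frac{1}{2 n} - 42 = \frac{8 + n}{2 n} - 42 = -42 + \frac{8 + n}{2 n}$)
$T{\left(C \right)} = -137 + C^{2}$ ($T{\left(C \right)} = C C - 137 = C^{2} - 137 = -137 + C^{2}$)
$- \sqrt{c{\left(-45 \right)} + T{\left(33 \right)}} = - \sqrt{\left(- \frac{83}{2} + \frac{4}{-45}\right) - \left(137 - 33^{2}\right)} = - \sqrt{\left(- \frac{83}{2} + 4 \left(- \frac{1}{45}\right)\right) + \left(-137 + 1089\right)} = - \sqrt{\left(- \frac{83}{2} - \frac{4}{45}\right) + 952} = - \sqrt{- \frac{3743}{90} + 952} = - \sqrt{\frac{81937}{90}} = - \frac{\sqrt{819370}}{30}$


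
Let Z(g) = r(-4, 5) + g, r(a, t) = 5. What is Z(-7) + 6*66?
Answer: 394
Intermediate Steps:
Z(g) = 5 + g
Z(-7) + 6*66 = (5 - 7) + 6*66 = -2 + 396 = 394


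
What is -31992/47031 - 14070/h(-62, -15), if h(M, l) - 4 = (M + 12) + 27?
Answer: 220372774/297863 ≈ 739.85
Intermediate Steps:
h(M, l) = 43 + M (h(M, l) = 4 + ((M + 12) + 27) = 4 + ((12 + M) + 27) = 4 + (39 + M) = 43 + M)
-31992/47031 - 14070/h(-62, -15) = -31992/47031 - 14070/(43 - 62) = -31992*1/47031 - 14070/(-19) = -10664/15677 - 14070*(-1/19) = -10664/15677 + 14070/19 = 220372774/297863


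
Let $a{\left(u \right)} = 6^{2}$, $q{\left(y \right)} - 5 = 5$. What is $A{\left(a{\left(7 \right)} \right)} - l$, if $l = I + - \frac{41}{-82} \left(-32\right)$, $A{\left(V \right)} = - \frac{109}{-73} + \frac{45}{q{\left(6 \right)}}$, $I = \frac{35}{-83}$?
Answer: $\frac{271623}{12118} \approx 22.415$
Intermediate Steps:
$I = - \frac{35}{83}$ ($I = 35 \left(- \frac{1}{83}\right) = - \frac{35}{83} \approx -0.42169$)
$q{\left(y \right)} = 10$ ($q{\left(y \right)} = 5 + 5 = 10$)
$a{\left(u \right)} = 36$
$A{\left(V \right)} = \frac{875}{146}$ ($A{\left(V \right)} = - \frac{109}{-73} + \frac{45}{10} = \left(-109\right) \left(- \frac{1}{73}\right) + 45 \cdot \frac{1}{10} = \frac{109}{73} + \frac{9}{2} = \frac{875}{146}$)
$l = - \frac{1363}{83}$ ($l = - \frac{35}{83} + - \frac{41}{-82} \left(-32\right) = - \frac{35}{83} + \left(-41\right) \left(- \frac{1}{82}\right) \left(-32\right) = - \frac{35}{83} + \frac{1}{2} \left(-32\right) = - \frac{35}{83} - 16 = - \frac{1363}{83} \approx -16.422$)
$A{\left(a{\left(7 \right)} \right)} - l = \frac{875}{146} - - \frac{1363}{83} = \frac{875}{146} + \frac{1363}{83} = \frac{271623}{12118}$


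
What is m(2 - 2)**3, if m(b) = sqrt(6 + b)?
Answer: 6*sqrt(6) ≈ 14.697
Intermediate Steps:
m(2 - 2)**3 = (sqrt(6 + (2 - 2)))**3 = (sqrt(6 + 0))**3 = (sqrt(6))**3 = 6*sqrt(6)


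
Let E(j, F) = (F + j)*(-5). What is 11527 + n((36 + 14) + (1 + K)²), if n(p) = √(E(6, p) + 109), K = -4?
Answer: 11527 + 6*I*√6 ≈ 11527.0 + 14.697*I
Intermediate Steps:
E(j, F) = -5*F - 5*j
n(p) = √(79 - 5*p) (n(p) = √((-5*p - 5*6) + 109) = √((-5*p - 30) + 109) = √((-30 - 5*p) + 109) = √(79 - 5*p))
11527 + n((36 + 14) + (1 + K)²) = 11527 + √(79 - 5*((36 + 14) + (1 - 4)²)) = 11527 + √(79 - 5*(50 + (-3)²)) = 11527 + √(79 - 5*(50 + 9)) = 11527 + √(79 - 5*59) = 11527 + √(79 - 295) = 11527 + √(-216) = 11527 + 6*I*√6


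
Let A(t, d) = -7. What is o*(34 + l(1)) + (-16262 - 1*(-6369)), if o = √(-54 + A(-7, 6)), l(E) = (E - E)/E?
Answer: -9893 + 34*I*√61 ≈ -9893.0 + 265.55*I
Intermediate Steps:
l(E) = 0 (l(E) = 0/E = 0)
o = I*√61 (o = √(-54 - 7) = √(-61) = I*√61 ≈ 7.8102*I)
o*(34 + l(1)) + (-16262 - 1*(-6369)) = (I*√61)*(34 + 0) + (-16262 - 1*(-6369)) = (I*√61)*34 + (-16262 + 6369) = 34*I*√61 - 9893 = -9893 + 34*I*√61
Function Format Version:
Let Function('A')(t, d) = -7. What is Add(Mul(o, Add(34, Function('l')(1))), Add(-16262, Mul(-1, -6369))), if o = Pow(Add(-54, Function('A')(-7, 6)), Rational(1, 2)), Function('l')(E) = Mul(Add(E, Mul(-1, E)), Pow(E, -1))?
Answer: Add(-9893, Mul(34, I, Pow(61, Rational(1, 2)))) ≈ Add(-9893.0, Mul(265.55, I))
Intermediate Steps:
Function('l')(E) = 0 (Function('l')(E) = Mul(0, Pow(E, -1)) = 0)
o = Mul(I, Pow(61, Rational(1, 2))) (o = Pow(Add(-54, -7), Rational(1, 2)) = Pow(-61, Rational(1, 2)) = Mul(I, Pow(61, Rational(1, 2))) ≈ Mul(7.8102, I))
Add(Mul(o, Add(34, Function('l')(1))), Add(-16262, Mul(-1, -6369))) = Add(Mul(Mul(I, Pow(61, Rational(1, 2))), Add(34, 0)), Add(-16262, Mul(-1, -6369))) = Add(Mul(Mul(I, Pow(61, Rational(1, 2))), 34), Add(-16262, 6369)) = Add(Mul(34, I, Pow(61, Rational(1, 2))), -9893) = Add(-9893, Mul(34, I, Pow(61, Rational(1, 2))))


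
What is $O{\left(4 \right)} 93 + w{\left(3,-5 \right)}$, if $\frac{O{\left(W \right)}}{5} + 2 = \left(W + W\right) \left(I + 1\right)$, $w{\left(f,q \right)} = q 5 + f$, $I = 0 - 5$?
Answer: $-15832$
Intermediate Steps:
$I = -5$ ($I = 0 - 5 = -5$)
$w{\left(f,q \right)} = f + 5 q$ ($w{\left(f,q \right)} = 5 q + f = f + 5 q$)
$O{\left(W \right)} = -10 - 40 W$ ($O{\left(W \right)} = -10 + 5 \left(W + W\right) \left(-5 + 1\right) = -10 + 5 \cdot 2 W \left(-4\right) = -10 + 5 \left(- 8 W\right) = -10 - 40 W$)
$O{\left(4 \right)} 93 + w{\left(3,-5 \right)} = \left(-10 - 160\right) 93 + \left(3 + 5 \left(-5\right)\right) = \left(-10 - 160\right) 93 + \left(3 - 25\right) = \left(-170\right) 93 - 22 = -15810 - 22 = -15832$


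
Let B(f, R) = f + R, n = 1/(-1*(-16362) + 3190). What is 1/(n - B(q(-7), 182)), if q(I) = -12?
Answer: -19552/3323839 ≈ -0.0058824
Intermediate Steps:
n = 1/19552 (n = 1/(16362 + 3190) = 1/19552 ≈ 5.1146e-5)
B(f, R) = R + f
1/(n - B(q(-7), 182)) = 1/(1/19552 - (182 - 12)) = 1/(1/19552 - 1*170) = 1/(1/19552 - 170) = 1/(-3323839/19552) = -19552/3323839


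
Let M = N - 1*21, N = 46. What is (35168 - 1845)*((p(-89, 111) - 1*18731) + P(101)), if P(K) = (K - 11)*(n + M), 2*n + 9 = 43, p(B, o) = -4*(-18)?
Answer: -495812917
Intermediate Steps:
p(B, o) = 72
n = 17 (n = -9/2 + (1/2)*43 = -9/2 + 43/2 = 17)
M = 25 (M = 46 - 1*21 = 46 - 21 = 25)
P(K) = -462 + 42*K (P(K) = (K - 11)*(17 + 25) = (-11 + K)*42 = -462 + 42*K)
(35168 - 1845)*((p(-89, 111) - 1*18731) + P(101)) = (35168 - 1845)*((72 - 1*18731) + (-462 + 42*101)) = 33323*((72 - 18731) + (-462 + 4242)) = 33323*(-18659 + 3780) = 33323*(-14879) = -495812917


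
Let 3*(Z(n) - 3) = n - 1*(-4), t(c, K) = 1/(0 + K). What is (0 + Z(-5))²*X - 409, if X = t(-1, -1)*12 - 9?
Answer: -1675/3 ≈ -558.33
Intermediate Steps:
t(c, K) = 1/K
Z(n) = 13/3 + n/3 (Z(n) = 3 + (n - 1*(-4))/3 = 3 + (n + 4)/3 = 3 + (4 + n)/3 = 3 + (4/3 + n/3) = 13/3 + n/3)
X = -21 (X = 12/(-1) - 9 = -1*12 - 9 = -12 - 9 = -21)
(0 + Z(-5))²*X - 409 = (0 + (13/3 + (⅓)*(-5)))²*(-21) - 409 = (0 + (13/3 - 5/3))²*(-21) - 409 = (0 + 8/3)²*(-21) - 409 = (8/3)²*(-21) - 409 = (64/9)*(-21) - 409 = -448/3 - 409 = -1675/3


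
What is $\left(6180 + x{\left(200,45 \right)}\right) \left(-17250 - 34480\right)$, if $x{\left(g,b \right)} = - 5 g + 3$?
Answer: $-268116590$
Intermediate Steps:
$x{\left(g,b \right)} = 3 - 5 g$
$\left(6180 + x{\left(200,45 \right)}\right) \left(-17250 - 34480\right) = \left(6180 + \left(3 - 1000\right)\right) \left(-17250 - 34480\right) = \left(6180 + \left(3 - 1000\right)\right) \left(-51730\right) = \left(6180 - 997\right) \left(-51730\right) = 5183 \left(-51730\right) = -268116590$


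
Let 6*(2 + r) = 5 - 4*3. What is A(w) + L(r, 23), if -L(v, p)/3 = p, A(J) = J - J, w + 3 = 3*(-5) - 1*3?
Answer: -69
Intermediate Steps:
w = -21 (w = -3 + (3*(-5) - 1*3) = -3 + (-15 - 3) = -3 - 18 = -21)
A(J) = 0
r = -19/6 (r = -2 + (5 - 4*3)/6 = -2 + (5 - 12)/6 = -2 + (⅙)*(-7) = -2 - 7/6 = -19/6 ≈ -3.1667)
L(v, p) = -3*p
A(w) + L(r, 23) = 0 - 3*23 = 0 - 69 = -69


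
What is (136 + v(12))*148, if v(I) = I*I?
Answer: 41440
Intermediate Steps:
v(I) = I²
(136 + v(12))*148 = (136 + 12²)*148 = (136 + 144)*148 = 280*148 = 41440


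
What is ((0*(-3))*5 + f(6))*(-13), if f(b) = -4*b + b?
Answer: 234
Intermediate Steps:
f(b) = -3*b
((0*(-3))*5 + f(6))*(-13) = ((0*(-3))*5 - 3*6)*(-13) = (0*5 - 18)*(-13) = (0 - 18)*(-13) = -18*(-13) = 234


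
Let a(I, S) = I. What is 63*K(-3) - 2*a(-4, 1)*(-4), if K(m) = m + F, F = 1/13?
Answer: -2810/13 ≈ -216.15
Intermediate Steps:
F = 1/13 ≈ 0.076923
K(m) = 1/13 + m (K(m) = m + 1/13 = 1/13 + m)
63*K(-3) - 2*a(-4, 1)*(-4) = 63*(1/13 - 3) - 2*(-4)*(-4) = 63*(-38/13) + 8*(-4) = -2394/13 - 32 = -2810/13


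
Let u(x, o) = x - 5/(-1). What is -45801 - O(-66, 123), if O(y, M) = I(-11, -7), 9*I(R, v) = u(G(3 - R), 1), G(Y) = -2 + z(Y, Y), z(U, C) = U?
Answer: -412226/9 ≈ -45803.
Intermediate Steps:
G(Y) = -2 + Y
u(x, o) = 5 + x (u(x, o) = x - 5*(-1) = x + 5 = 5 + x)
I(R, v) = ⅔ - R/9 (I(R, v) = (5 + (-2 + (3 - R)))/9 = (5 + (1 - R))/9 = (6 - R)/9 = ⅔ - R/9)
O(y, M) = 17/9 (O(y, M) = ⅔ - ⅑*(-11) = ⅔ + 11/9 = 17/9)
-45801 - O(-66, 123) = -45801 - 1*17/9 = -45801 - 17/9 = -412226/9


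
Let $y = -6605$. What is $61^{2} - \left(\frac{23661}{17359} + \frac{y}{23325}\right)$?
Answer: $\frac{301238146609}{80979735} \approx 3719.9$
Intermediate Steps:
$61^{2} - \left(\frac{23661}{17359} + \frac{y}{23325}\right) = 61^{2} - \left(\frac{23661}{17359} - \frac{6605}{23325}\right) = 3721 - \left(23661 \cdot \frac{1}{17359} - \frac{1321}{4665}\right) = 3721 - \left(\frac{23661}{17359} - \frac{1321}{4665}\right) = 3721 - \frac{87447326}{80979735} = \frac{301238146609}{80979735}$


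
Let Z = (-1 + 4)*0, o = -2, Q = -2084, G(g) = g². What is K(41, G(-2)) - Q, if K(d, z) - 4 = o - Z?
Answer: 2086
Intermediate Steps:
Z = 0 (Z = 3*0 = 0)
K(d, z) = 2 (K(d, z) = 4 + (-2 - 1*0) = 4 + (-2 + 0) = 4 - 2 = 2)
K(41, G(-2)) - Q = 2 - 1*(-2084) = 2 + 2084 = 2086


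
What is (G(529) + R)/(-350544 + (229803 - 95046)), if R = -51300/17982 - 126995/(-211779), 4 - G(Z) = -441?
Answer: -315389600/153715339791 ≈ -0.0020518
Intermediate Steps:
G(Z) = 445 (G(Z) = 4 - 1*(-441) = 4 + 441 = 445)
R = -17655635/7835823 (R = -51300*1/17982 - 126995*(-1/211779) = -950/333 + 126995/211779 = -17655635/7835823 ≈ -2.2532)
(G(529) + R)/(-350544 + (229803 - 95046)) = (445 - 17655635/7835823)/(-350544 + (229803 - 95046)) = 3469285600/(7835823*(-350544 + 134757)) = (3469285600/7835823)/(-215787) = (3469285600/7835823)*(-1/215787) = -315389600/153715339791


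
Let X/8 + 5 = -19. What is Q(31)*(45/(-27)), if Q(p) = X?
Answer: 320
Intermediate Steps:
X = -192 (X = -40 + 8*(-19) = -40 - 152 = -192)
Q(p) = -192
Q(31)*(45/(-27)) = -8640/(-27) = -8640*(-1)/27 = -192*(-5/3) = 320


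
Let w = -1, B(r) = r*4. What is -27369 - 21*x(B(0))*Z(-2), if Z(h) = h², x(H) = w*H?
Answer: -27369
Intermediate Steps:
B(r) = 4*r
x(H) = -H
-27369 - 21*x(B(0))*Z(-2) = -27369 - 21*(-4*0)*(-2)² = -27369 - 21*(-1*0)*4 = -27369 - 21*0*4 = -27369 - 0*4 = -27369 - 1*0 = -27369 + 0 = -27369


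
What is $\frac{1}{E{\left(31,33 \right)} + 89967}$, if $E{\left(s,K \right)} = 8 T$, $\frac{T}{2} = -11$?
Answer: $\frac{1}{89791} \approx 1.1137 \cdot 10^{-5}$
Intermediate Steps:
$T = -22$ ($T = 2 \left(-11\right) = -22$)
$E{\left(s,K \right)} = -176$ ($E{\left(s,K \right)} = 8 \left(-22\right) = -176$)
$\frac{1}{E{\left(31,33 \right)} + 89967} = \frac{1}{-176 + 89967} = \frac{1}{89791}$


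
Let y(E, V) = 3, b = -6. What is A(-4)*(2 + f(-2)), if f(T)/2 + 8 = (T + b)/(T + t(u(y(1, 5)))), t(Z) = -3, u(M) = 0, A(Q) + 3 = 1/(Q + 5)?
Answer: 108/5 ≈ 21.600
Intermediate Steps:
A(Q) = -3 + 1/(5 + Q) (A(Q) = -3 + 1/(Q + 5) = -3 + 1/(5 + Q))
f(T) = -16 + 2*(-6 + T)/(-3 + T) (f(T) = -16 + 2*((T - 6)/(T - 3)) = -16 + 2*((-6 + T)/(-3 + T)) = -16 + 2*(-6 + T)/(-3 + T))
A(-4)*(2 + f(-2)) = ((-14 - 3*(-4))/(5 - 4))*(2 + 2*(18 - 7*(-2))/(-3 - 2)) = ((-14 + 12)/1)*(2 + 2*(18 + 14)/(-5)) = (1*(-2))*(2 + 2*(-⅕)*32) = -2*(2 - 64/5) = -2*(-54/5) = 108/5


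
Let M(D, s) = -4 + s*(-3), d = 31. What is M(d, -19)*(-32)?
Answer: -1696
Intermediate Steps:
M(D, s) = -4 - 3*s
M(d, -19)*(-32) = (-4 - 3*(-19))*(-32) = (-4 + 57)*(-32) = 53*(-32) = -1696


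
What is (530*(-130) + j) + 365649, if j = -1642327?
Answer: -1345578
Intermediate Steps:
(530*(-130) + j) + 365649 = (530*(-130) - 1642327) + 365649 = (-68900 - 1642327) + 365649 = -1711227 + 365649 = -1345578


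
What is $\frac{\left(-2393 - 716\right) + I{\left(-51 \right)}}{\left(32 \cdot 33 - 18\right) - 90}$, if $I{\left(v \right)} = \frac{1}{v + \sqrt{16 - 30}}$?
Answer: $- \frac{4065043}{1239510} - \frac{i \sqrt{14}}{2479020} \approx -3.2796 - 1.5093 \cdot 10^{-6} i$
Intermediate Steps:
$I{\left(v \right)} = \frac{1}{v + i \sqrt{14}}$ ($I{\left(v \right)} = \frac{1}{v + \sqrt{-14}} = \frac{1}{v + i \sqrt{14}}$)
$\frac{\left(-2393 - 716\right) + I{\left(-51 \right)}}{\left(32 \cdot 33 - 18\right) - 90} = \frac{\left(-2393 - 716\right) + \frac{1}{-51 + i \sqrt{14}}}{\left(32 \cdot 33 - 18\right) - 90} = \frac{\left(-2393 - 716\right) + \frac{1}{-51 + i \sqrt{14}}}{\left(1056 - 18\right) - 90} = \frac{-3109 + \frac{1}{-51 + i \sqrt{14}}}{1038 - 90} = \frac{-3109 + \frac{1}{-51 + i \sqrt{14}}}{948} = \left(-3109 + \frac{1}{-51 + i \sqrt{14}}\right) \frac{1}{948} = - \frac{3109}{948} + \frac{1}{948 \left(-51 + i \sqrt{14}\right)}$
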